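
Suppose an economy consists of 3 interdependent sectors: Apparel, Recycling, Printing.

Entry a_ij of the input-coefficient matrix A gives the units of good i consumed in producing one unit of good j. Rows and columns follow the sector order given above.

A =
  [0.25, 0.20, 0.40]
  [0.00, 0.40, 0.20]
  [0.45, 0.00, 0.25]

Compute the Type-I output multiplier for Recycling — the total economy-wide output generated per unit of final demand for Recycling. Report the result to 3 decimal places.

m_2 = 2.943

I − A =
  [   0.75    -0.20    -0.40]
  [   0.00     0.60    -0.20]
  [  -0.45     0.00     0.75]
Cofactors of I−A, C_ij = (−1)^(i+j)·(minor ij) (rows/columns in the sector order above):
  C_11 = (0.60)(0.75) − (-0.20)(0.00) = 0.4500
  C_12 = −[(0.00)(0.75) − (-0.20)(-0.45)] = 0.0900
  C_13 = (0.00)(0.00) − (0.60)(-0.45) = 0.2700
  C_21 = −[(-0.20)(0.75) − (-0.40)(0.00)] = 0.1500
  C_22 = (0.75)(0.75) − (-0.40)(-0.45) = 0.3825
  C_23 = −[(0.75)(0.00) − (-0.20)(-0.45)] = 0.0900
  C_31 = (-0.20)(-0.20) − (-0.40)(0.60) = 0.2800
  C_32 = −[(0.75)(-0.20) − (-0.40)(0.00)] = 0.1500
  C_33 = (0.75)(0.60) − (-0.20)(0.00) = 0.4500
det(I−A) = Σ_j (I−A)_1j·C_1j = (0.75)(0.4500) + (-0.20)(0.0900) + (-0.40)(0.2700) = 0.2115
adj(I−A) = Cᵀ =
  [ 0.4500   0.1500   0.2800]
  [ 0.0900   0.3825   0.1500]
  [ 0.2700   0.0900   0.4500]
(I − A)⁻¹ = adj(I−A) / det(I−A) ≈
  [   2.1277     0.7092     1.3239]
  [   0.4255     1.8085     0.7092]
  [   1.2766     0.4255     2.1277]
The output multiplier for sector j is the column-j sum of the Leontief inverse (I − A)⁻¹ = adj(I−A) / det(I−A).
Column 2 of adj(I−A): (0.1500, 0.3825, 0.0900); det(I−A) = 0.2115.
m_2 = (0.1500 + 0.3825 + 0.0900) / 0.2115 = 0.6225 / 0.2115 ≈ 2.943.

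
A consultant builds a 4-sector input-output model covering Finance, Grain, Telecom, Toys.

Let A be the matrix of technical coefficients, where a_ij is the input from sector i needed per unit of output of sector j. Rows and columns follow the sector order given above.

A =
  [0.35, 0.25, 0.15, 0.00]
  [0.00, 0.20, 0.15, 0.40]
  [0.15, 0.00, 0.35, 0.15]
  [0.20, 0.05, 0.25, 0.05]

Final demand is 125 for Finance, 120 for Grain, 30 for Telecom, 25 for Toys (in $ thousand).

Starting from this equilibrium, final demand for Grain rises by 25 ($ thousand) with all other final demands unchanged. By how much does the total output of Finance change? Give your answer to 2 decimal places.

I − A =
  [   0.65    -0.25    -0.15     0.00]
  [   0.00     0.80    -0.15    -0.40]
  [  -0.15     0.00     0.65    -0.15]
  [  -0.20    -0.05    -0.25     0.95]
Compute the cofactors C_ij = (−1)^(i+j)·(3×3 minor ij) of I−A; the adjugate is their transpose:
adj(I−A) = Cᵀ =
  [ 0.449875   0.146125   0.171625   0.088625]
  [ 0.092875   0.351125   0.169625   0.174625]
  [ 0.135000   0.048000   0.461000   0.093000]
  [ 0.135125   0.061875   0.166375   0.314375]
det(I−A) = Σ_j (I−A)_1j·C_1j = (0.65)(0.449875) + (-0.25)(0.092875) + (-0.15)(0.135000) + (0.00)(0.135125) = 0.24895
(I − A)⁻¹ = adj(I−A) / det(I−A) ≈
  [   1.8071     0.5870     0.6894     0.3560]
  [   0.3731     1.4104     0.6814     0.7014]
  [   0.5423     0.1928     1.8518     0.3736]
  [   0.5428     0.2485     0.6683     1.2628]
Δx = (I − A)⁻¹ Δd with Δd having +25 in the Grain component and 0 elsewhere.
So Δx_1 = L_12 · (+25), where L_12 = adj(I−A)_12 / det(I−A) = 0.146125 / 0.24895.
Δx_1 = 0.146125 × (+25) / 0.24895 = 3.653125 / 0.24895 ≈ 14.67.

Δx_1 = 14.67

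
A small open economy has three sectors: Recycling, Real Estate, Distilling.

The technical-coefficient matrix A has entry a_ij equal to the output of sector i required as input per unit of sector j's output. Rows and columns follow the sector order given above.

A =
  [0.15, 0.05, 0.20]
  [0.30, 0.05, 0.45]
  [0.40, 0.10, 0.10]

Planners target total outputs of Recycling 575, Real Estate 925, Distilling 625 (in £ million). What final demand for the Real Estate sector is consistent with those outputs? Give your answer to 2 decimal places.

d_2 = 425.00

I − A =
  [   0.85    -0.05    -0.20]
  [  -0.30     0.95    -0.45]
  [  -0.40    -0.10     0.90]
d = (I − A) x:
  d_1 = (+0.85)·575 + (-0.05)·925 + (-0.20)·625 = 317.50
  d_2 = (-0.30)·575 + (+0.95)·925 + (-0.45)·625 = 425.00
  d_3 = (-0.40)·575 + (-0.10)·925 + (+0.90)·625 = 240.00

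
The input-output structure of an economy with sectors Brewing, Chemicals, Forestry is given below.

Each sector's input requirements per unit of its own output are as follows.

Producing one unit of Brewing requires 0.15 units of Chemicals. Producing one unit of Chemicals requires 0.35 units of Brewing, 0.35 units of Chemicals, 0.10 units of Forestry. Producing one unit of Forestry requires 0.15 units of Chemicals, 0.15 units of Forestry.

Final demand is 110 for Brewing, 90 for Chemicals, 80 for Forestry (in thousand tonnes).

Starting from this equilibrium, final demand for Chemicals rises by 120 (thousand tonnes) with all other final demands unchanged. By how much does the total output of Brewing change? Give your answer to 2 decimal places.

I − A =
  [   1.00    -0.35     0.00]
  [  -0.15     0.65    -0.15]
  [   0.00    -0.10     0.85]
Cofactors of I−A, C_ij = (−1)^(i+j)·(minor ij) (rows/columns in the sector order above):
  C_11 = (0.65)(0.85) − (-0.15)(-0.10) = 0.5375
  C_12 = −[(-0.15)(0.85) − (-0.15)(0.00)] = 0.1275
  C_13 = (-0.15)(-0.10) − (0.65)(0.00) = 0.0150
  C_21 = −[(-0.35)(0.85) − (0.00)(-0.10)] = 0.2975
  C_22 = (1.00)(0.85) − (0.00)(0.00) = 0.8500
  C_23 = −[(1.00)(-0.10) − (-0.35)(0.00)] = 0.1000
  C_31 = (-0.35)(-0.15) − (0.00)(0.65) = 0.0525
  C_32 = −[(1.00)(-0.15) − (0.00)(-0.15)] = 0.1500
  C_33 = (1.00)(0.65) − (-0.35)(-0.15) = 0.5975
det(I−A) = Σ_j (I−A)_1j·C_1j = (1.00)(0.5375) + (-0.35)(0.1275) + (0.00)(0.0150) = 0.492875
adj(I−A) = Cᵀ =
  [ 0.5375   0.2975   0.0525]
  [ 0.1275   0.8500   0.1500]
  [ 0.0150   0.1000   0.5975]
(I − A)⁻¹ = adj(I−A) / det(I−A) ≈
  [   1.0905     0.6036     0.1065]
  [   0.2587     1.7246     0.3043]
  [   0.0304     0.2029     1.2123]
Δx = (I − A)⁻¹ Δd with Δd having +120 in the Chemicals component and 0 elsewhere.
So Δx_1 = L_12 · (+120), where L_12 = adj(I−A)_12 / det(I−A) = 0.2975 / 0.492875.
Δx_1 = 0.2975 × (+120) / 0.492875 = 35.70 / 0.492875 ≈ 72.43.

Δx_1 = 72.43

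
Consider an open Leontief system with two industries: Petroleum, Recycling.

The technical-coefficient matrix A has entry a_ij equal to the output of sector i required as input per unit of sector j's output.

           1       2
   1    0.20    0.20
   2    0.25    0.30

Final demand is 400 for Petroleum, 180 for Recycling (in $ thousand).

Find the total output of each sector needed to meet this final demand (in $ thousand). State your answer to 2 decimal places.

I − A =
  [   0.80    -0.20]
  [  -0.25     0.70]
det(I−A) = (0.80)(0.70) − (-0.20)(-0.25) = 0.5100
adj(I−A) = [[0.70, 0.20], [0.25, 0.80]]
(I − A)⁻¹ = adj(I−A) / det(I−A) ≈
  [   1.3725     0.3922]
  [   0.4902     1.5686]
x = (I − A)⁻¹ d = adj(I−A)·d / det(I−A), with det(I−A) = 0.5100:
  x_1 = (0.70·400 + 0.20·180) / 0.5100 = 316.00 / 0.5100 ≈ 619.61
  x_2 = (0.25·400 + 0.80·180) / 0.5100 = 244.00 / 0.5100 ≈ 478.43

x_1 = 619.61, x_2 = 478.43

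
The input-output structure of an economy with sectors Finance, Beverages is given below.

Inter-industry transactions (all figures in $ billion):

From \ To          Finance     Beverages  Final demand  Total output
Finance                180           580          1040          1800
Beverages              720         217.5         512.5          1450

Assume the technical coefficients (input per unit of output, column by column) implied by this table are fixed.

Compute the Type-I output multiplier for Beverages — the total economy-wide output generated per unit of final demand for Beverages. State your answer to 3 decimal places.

m_B = 2.149

Technical coefficients a_ij = z_ij / X_j:
  a_FF = 180/1800 = 0.10, a_BF = 720/1800 = 0.40
  a_FB = 580/1450 = 0.40, a_BB = 217.5/1450 = 0.15
I − A =
  [   0.90    -0.40]
  [  -0.40     0.85]
det(I−A) = (0.90)(0.85) − (-0.40)(-0.40) = 0.6050
adj(I−A) = [[0.85, 0.40], [0.40, 0.90]]
(I − A)⁻¹ = adj(I−A) / det(I−A) ≈
  [   1.4050     0.6612]
  [   0.6612     1.4876]
The output multiplier for sector j is the column-j sum of the Leontief inverse (I − A)⁻¹ = adj(I−A) / det(I−A).
Column B of adj(I−A): (0.40, 0.90); det(I−A) = 0.6050.
m_B = (0.40 + 0.90) / 0.6050 = 1.30 / 0.6050 ≈ 2.149.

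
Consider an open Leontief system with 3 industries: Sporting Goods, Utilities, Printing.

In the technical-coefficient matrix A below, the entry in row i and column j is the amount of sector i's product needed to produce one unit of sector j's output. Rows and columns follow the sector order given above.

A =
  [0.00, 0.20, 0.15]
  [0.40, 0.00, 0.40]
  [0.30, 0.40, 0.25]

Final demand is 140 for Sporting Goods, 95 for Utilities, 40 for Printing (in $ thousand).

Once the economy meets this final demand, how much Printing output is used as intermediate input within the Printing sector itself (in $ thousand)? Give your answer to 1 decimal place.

z_PP = 82.9

I − A =
  [   1.00    -0.20    -0.15]
  [  -0.40     1.00    -0.40]
  [  -0.30    -0.40     0.75]
Cofactors of I−A, C_ij = (−1)^(i+j)·(minor ij) (rows/columns in the sector order above):
  C_11 = (1.00)(0.75) − (-0.40)(-0.40) = 0.5900
  C_12 = −[(-0.40)(0.75) − (-0.40)(-0.30)] = 0.4200
  C_13 = (-0.40)(-0.40) − (1.00)(-0.30) = 0.4600
  C_21 = −[(-0.20)(0.75) − (-0.15)(-0.40)] = 0.2100
  C_22 = (1.00)(0.75) − (-0.15)(-0.30) = 0.7050
  C_23 = −[(1.00)(-0.40) − (-0.20)(-0.30)] = 0.4600
  C_31 = (-0.20)(-0.40) − (-0.15)(1.00) = 0.2300
  C_32 = −[(1.00)(-0.40) − (-0.15)(-0.40)] = 0.4600
  C_33 = (1.00)(1.00) − (-0.20)(-0.40) = 0.9200
det(I−A) = Σ_j (I−A)_1j·C_1j = (1.00)(0.5900) + (-0.20)(0.4200) + (-0.15)(0.4600) = 0.4370
adj(I−A) = Cᵀ =
  [ 0.5900   0.2100   0.2300]
  [ 0.4200   0.7050   0.4600]
  [ 0.4600   0.4600   0.9200]
(I − A)⁻¹ = adj(I−A) / det(I−A) ≈
  [   1.3501     0.4805     0.5263]
  [   0.9611     1.6133     1.0526]
  [   1.0526     1.0526     2.1053]
First solve x = (I − A)⁻¹ d = adj(I−A)·d / det(I−A); in particular x_P = (0.4600·140 + 0.4600·95 + 0.9200·40) / 0.4370 = 144.90 / 0.4370 ≈ 331.579.
Intermediate flow from P to P: z_PP = a_PP · x_P = 0.25 × 144.90 / 0.4370 = 36.225 / 0.4370 ≈ 82.9.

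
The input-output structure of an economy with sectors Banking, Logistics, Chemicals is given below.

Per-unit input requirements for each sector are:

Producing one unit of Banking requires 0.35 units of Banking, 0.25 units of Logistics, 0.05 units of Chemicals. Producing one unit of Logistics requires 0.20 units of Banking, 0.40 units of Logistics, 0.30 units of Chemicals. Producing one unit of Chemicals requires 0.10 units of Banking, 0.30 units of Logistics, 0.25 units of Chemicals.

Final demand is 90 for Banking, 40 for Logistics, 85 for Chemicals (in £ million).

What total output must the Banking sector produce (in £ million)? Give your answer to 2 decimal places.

x_B = 272.13

I − A =
  [   0.65    -0.20    -0.10]
  [  -0.25     0.60    -0.30]
  [  -0.05    -0.30     0.75]
Cofactors of I−A, C_ij = (−1)^(i+j)·(minor ij) (rows/columns in the sector order above):
  C_11 = (0.60)(0.75) − (-0.30)(-0.30) = 0.3600
  C_12 = −[(-0.25)(0.75) − (-0.30)(-0.05)] = 0.2025
  C_13 = (-0.25)(-0.30) − (0.60)(-0.05) = 0.1050
  C_21 = −[(-0.20)(0.75) − (-0.10)(-0.30)] = 0.1800
  C_22 = (0.65)(0.75) − (-0.10)(-0.05) = 0.4825
  C_23 = −[(0.65)(-0.30) − (-0.20)(-0.05)] = 0.2050
  C_31 = (-0.20)(-0.30) − (-0.10)(0.60) = 0.1200
  C_32 = −[(0.65)(-0.30) − (-0.10)(-0.25)] = 0.2200
  C_33 = (0.65)(0.60) − (-0.20)(-0.25) = 0.3400
det(I−A) = Σ_j (I−A)_1j·C_1j = (0.65)(0.3600) + (-0.20)(0.2025) + (-0.10)(0.1050) = 0.1830
adj(I−A) = Cᵀ =
  [ 0.3600   0.1800   0.1200]
  [ 0.2025   0.4825   0.2200]
  [ 0.1050   0.2050   0.3400]
(I − A)⁻¹ = adj(I−A) / det(I−A) ≈
  [   1.9672     0.9836     0.6557]
  [   1.1066     2.6366     1.2022]
  [   0.5738     1.1202     1.8579]
x = (I − A)⁻¹ d = adj(I−A)·d / det(I−A), with det(I−A) = 0.1830:
  x_B = (0.3600·90 + 0.1800·40 + 0.1200·85) / 0.1830 = 49.80 / 0.1830 ≈ 272.13
  x_L = (0.2025·90 + 0.4825·40 + 0.2200·85) / 0.1830 = 56.225 / 0.1830 ≈ 307.24
  x_C = (0.1050·90 + 0.2050·40 + 0.3400·85) / 0.1830 = 46.55 / 0.1830 ≈ 254.37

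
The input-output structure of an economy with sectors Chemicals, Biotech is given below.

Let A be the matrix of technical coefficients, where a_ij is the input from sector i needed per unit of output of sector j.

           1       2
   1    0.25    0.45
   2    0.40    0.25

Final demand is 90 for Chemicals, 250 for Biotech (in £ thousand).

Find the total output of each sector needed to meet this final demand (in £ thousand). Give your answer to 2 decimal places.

I − A =
  [   0.75    -0.45]
  [  -0.40     0.75]
det(I−A) = (0.75)(0.75) − (-0.45)(-0.40) = 0.3825
adj(I−A) = [[0.75, 0.45], [0.40, 0.75]]
(I − A)⁻¹ = adj(I−A) / det(I−A) ≈
  [   1.9608     1.1765]
  [   1.0458     1.9608]
x = (I − A)⁻¹ d = adj(I−A)·d / det(I−A), with det(I−A) = 0.3825:
  x_1 = (0.75·90 + 0.45·250) / 0.3825 = 180.00 / 0.3825 ≈ 470.59
  x_2 = (0.40·90 + 0.75·250) / 0.3825 = 223.50 / 0.3825 ≈ 584.31

x_1 = 470.59, x_2 = 584.31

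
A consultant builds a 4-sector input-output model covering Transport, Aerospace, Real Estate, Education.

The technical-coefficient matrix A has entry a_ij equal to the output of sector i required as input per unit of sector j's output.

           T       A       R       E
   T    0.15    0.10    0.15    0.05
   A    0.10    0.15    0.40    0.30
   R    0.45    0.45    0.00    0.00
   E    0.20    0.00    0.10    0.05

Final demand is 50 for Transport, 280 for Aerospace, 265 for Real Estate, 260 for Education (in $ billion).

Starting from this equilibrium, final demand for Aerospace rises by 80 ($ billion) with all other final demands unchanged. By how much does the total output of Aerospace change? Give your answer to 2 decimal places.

Δx_A = 138.67

I − A =
  [   0.85    -0.10    -0.15    -0.05]
  [  -0.10     0.85    -0.40    -0.30]
  [  -0.45    -0.45     1.00     0.00]
  [  -0.20     0.00    -0.10     0.95]
Compute the cofactors C_ij = (−1)^(i+j)·(3×3 minor ij) of I−A; the adjugate is their transpose:
adj(I−A) = Cᵀ =
  [ 0.623000   0.161375   0.166375   0.083750]
  [ 0.339500   0.731125   0.368250   0.248750]
  [ 0.433125   0.401625   0.662375   0.149625]
  [ 0.176750   0.076250   0.104750   0.477375]
det(I−A) = Σ_j (I−A)_1j·C_1j = (0.85)(0.623000) + (-0.10)(0.339500) + (-0.15)(0.433125) + (-0.05)(0.176750) = 0.42179375
(I − A)⁻¹ = adj(I−A) / det(I−A) ≈
  [   1.4770     0.3826     0.3944     0.1986]
  [   0.8049     1.7334     0.8731     0.5897]
  [   1.0269     0.9522     1.5704     0.3547]
  [   0.4190     0.1808     0.2483     1.1318]
Δx = (I − A)⁻¹ Δd with Δd having +80 in the Aerospace component and 0 elsewhere.
So Δx_A = L_AA · (+80), where L_AA = adj(I−A)_AA / det(I−A) = 0.731125 / 0.42179375.
Δx_A = 0.731125 × (+80) / 0.42179375 = 58.49 / 0.42179375 ≈ 138.67.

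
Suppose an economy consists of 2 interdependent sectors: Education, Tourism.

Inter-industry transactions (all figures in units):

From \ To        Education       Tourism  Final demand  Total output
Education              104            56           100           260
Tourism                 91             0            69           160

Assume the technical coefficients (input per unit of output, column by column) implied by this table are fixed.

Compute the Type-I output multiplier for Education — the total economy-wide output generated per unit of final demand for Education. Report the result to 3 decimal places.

m_1 = 2.827

Technical coefficients a_ij = z_ij / X_j:
  a_11 = 104/260 = 0.40, a_21 = 91/260 = 0.35
  a_12 = 56/160 = 0.35, a_22 = 0/160 = 0.00
I − A =
  [   0.60    -0.35]
  [  -0.35     1.00]
det(I−A) = (0.60)(1.00) − (-0.35)(-0.35) = 0.4775
adj(I−A) = [[1.00, 0.35], [0.35, 0.60]]
(I − A)⁻¹ = adj(I−A) / det(I−A) ≈
  [   2.0942     0.7330]
  [   0.7330     1.2565]
The output multiplier for sector j is the column-j sum of the Leontief inverse (I − A)⁻¹ = adj(I−A) / det(I−A).
Column 1 of adj(I−A): (1.00, 0.35); det(I−A) = 0.4775.
m_1 = (1.00 + 0.35) / 0.4775 = 1.35 / 0.4775 ≈ 2.827.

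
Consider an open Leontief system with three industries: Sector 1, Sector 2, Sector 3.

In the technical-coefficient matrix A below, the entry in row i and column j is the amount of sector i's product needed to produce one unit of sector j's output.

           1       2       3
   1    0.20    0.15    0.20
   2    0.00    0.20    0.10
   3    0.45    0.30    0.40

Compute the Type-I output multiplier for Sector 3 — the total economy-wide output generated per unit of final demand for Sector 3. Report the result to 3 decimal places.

m_3 = 3.182

I − A =
  [   0.80    -0.15    -0.20]
  [   0.00     0.80    -0.10]
  [  -0.45    -0.30     0.60]
Cofactors of I−A, C_ij = (−1)^(i+j)·(minor ij) (rows/columns in the sector order above):
  C_11 = (0.80)(0.60) − (-0.10)(-0.30) = 0.4500
  C_12 = −[(0.00)(0.60) − (-0.10)(-0.45)] = 0.0450
  C_13 = (0.00)(-0.30) − (0.80)(-0.45) = 0.3600
  C_21 = −[(-0.15)(0.60) − (-0.20)(-0.30)] = 0.1500
  C_22 = (0.80)(0.60) − (-0.20)(-0.45) = 0.3900
  C_23 = −[(0.80)(-0.30) − (-0.15)(-0.45)] = 0.3075
  C_31 = (-0.15)(-0.10) − (-0.20)(0.80) = 0.1750
  C_32 = −[(0.80)(-0.10) − (-0.20)(0.00)] = 0.0800
  C_33 = (0.80)(0.80) − (-0.15)(0.00) = 0.6400
det(I−A) = Σ_j (I−A)_1j·C_1j = (0.80)(0.4500) + (-0.15)(0.0450) + (-0.20)(0.3600) = 0.28125
adj(I−A) = Cᵀ =
  [ 0.4500   0.1500   0.1750]
  [ 0.0450   0.3900   0.0800]
  [ 0.3600   0.3075   0.6400]
(I − A)⁻¹ = adj(I−A) / det(I−A) ≈
  [   1.6000     0.5333     0.6222]
  [   0.1600     1.3867     0.2844]
  [   1.2800     1.0933     2.2756]
The output multiplier for sector j is the column-j sum of the Leontief inverse (I − A)⁻¹ = adj(I−A) / det(I−A).
Column 3 of adj(I−A): (0.1750, 0.0800, 0.6400); det(I−A) = 0.28125.
m_3 = (0.1750 + 0.0800 + 0.6400) / 0.28125 = 0.895 / 0.28125 ≈ 3.182.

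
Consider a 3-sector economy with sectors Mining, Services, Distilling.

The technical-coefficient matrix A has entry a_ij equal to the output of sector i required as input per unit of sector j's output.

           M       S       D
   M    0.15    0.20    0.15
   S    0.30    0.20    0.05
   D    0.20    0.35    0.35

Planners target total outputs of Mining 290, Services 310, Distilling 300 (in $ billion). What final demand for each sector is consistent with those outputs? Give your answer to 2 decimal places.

d_M = 139.50, d_S = 146.00, d_D = 28.50

I − A =
  [   0.85    -0.20    -0.15]
  [  -0.30     0.80    -0.05]
  [  -0.20    -0.35     0.65]
d = (I − A) x:
  d_M = (+0.85)·290 + (-0.20)·310 + (-0.15)·300 = 139.50
  d_S = (-0.30)·290 + (+0.80)·310 + (-0.05)·300 = 146.00
  d_D = (-0.20)·290 + (-0.35)·310 + (+0.65)·300 = 28.50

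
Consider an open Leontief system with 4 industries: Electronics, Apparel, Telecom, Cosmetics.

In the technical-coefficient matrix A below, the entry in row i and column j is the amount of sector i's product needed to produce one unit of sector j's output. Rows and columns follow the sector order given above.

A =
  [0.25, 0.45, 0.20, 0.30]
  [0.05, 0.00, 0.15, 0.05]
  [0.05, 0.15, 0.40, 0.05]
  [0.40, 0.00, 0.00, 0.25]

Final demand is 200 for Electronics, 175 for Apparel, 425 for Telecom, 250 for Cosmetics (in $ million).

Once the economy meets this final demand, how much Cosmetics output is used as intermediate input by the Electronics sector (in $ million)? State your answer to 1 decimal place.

I − A =
  [   0.75    -0.45    -0.20    -0.30]
  [  -0.05     1.00    -0.15    -0.05]
  [  -0.05    -0.15     0.60    -0.05]
  [  -0.40     0.00     0.00     0.75]
Compute the cofactors C_ij = (−1)^(i+j)·(3×3 minor ij) of I−A; the adjugate is their transpose:
adj(I−A) = Cᵀ =
  [ 0.433125   0.225000   0.200625   0.201625]
  [ 0.043125   0.254000   0.077875   0.039375]
  [ 0.066125   0.092250   0.416625   0.060375]
  [ 0.231000   0.120000   0.107000   0.404750]
det(I−A) = Σ_j (I−A)_1j·C_1j = (0.75)(0.433125) + (-0.45)(0.043125) + (-0.20)(0.066125) + (-0.30)(0.231000) = 0.2229125
(I − A)⁻¹ = adj(I−A) / det(I−A) ≈
  [   1.9430     1.0094     0.9000     0.9045]
  [   0.1935     1.1395     0.3494     0.1766]
  [   0.2966     0.4138     1.8690     0.2708]
  [   1.0363     0.5383     0.4800     1.8157]
First solve x = (I − A)⁻¹ d = adj(I−A)·d / det(I−A); in particular x_E = (0.433125·200 + 0.225000·175 + 0.200625·425 + 0.201625·250) / 0.2229125 = 261.671875 / 0.2229125 ≈ 1173.877.
Intermediate flow from C to E: z_CE = a_CE · x_E = 0.40 × 261.671875 / 0.2229125 = 104.66875 / 0.2229125 ≈ 469.6.

z_CE = 469.6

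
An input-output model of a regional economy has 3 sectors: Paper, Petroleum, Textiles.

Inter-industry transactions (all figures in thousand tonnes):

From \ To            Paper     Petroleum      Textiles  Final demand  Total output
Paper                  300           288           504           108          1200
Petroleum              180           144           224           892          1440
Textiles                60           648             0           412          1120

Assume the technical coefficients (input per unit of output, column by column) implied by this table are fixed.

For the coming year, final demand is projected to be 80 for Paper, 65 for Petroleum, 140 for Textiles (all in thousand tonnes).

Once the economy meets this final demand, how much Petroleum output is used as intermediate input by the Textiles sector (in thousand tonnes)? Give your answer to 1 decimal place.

Technical coefficients a_ij = z_ij / X_j:
  a_11 = 300/1200 = 0.25, a_21 = 180/1200 = 0.15, a_31 = 60/1200 = 0.05
  a_12 = 288/1440 = 0.20, a_22 = 144/1440 = 0.10, a_32 = 648/1440 = 0.45
  a_13 = 504/1120 = 0.45, a_23 = 224/1120 = 0.20, a_33 = 0/1120 = 0.00
I − A =
  [   0.75    -0.20    -0.45]
  [  -0.15     0.90    -0.20]
  [  -0.05    -0.45     1.00]
Cofactors of I−A, C_ij = (−1)^(i+j)·(minor ij) (rows/columns in the sector order above):
  C_11 = (0.90)(1.00) − (-0.20)(-0.45) = 0.8100
  C_12 = −[(-0.15)(1.00) − (-0.20)(-0.05)] = 0.1600
  C_13 = (-0.15)(-0.45) − (0.90)(-0.05) = 0.1125
  C_21 = −[(-0.20)(1.00) − (-0.45)(-0.45)] = 0.4025
  C_22 = (0.75)(1.00) − (-0.45)(-0.05) = 0.7275
  C_23 = −[(0.75)(-0.45) − (-0.20)(-0.05)] = 0.3475
  C_31 = (-0.20)(-0.20) − (-0.45)(0.90) = 0.4450
  C_32 = −[(0.75)(-0.20) − (-0.45)(-0.15)] = 0.2175
  C_33 = (0.75)(0.90) − (-0.20)(-0.15) = 0.6450
det(I−A) = Σ_j (I−A)_1j·C_1j = (0.75)(0.8100) + (-0.20)(0.1600) + (-0.45)(0.1125) = 0.524875
adj(I−A) = Cᵀ =
  [ 0.8100   0.4025   0.4450]
  [ 0.1600   0.7275   0.2175]
  [ 0.1125   0.3475   0.6450]
(I − A)⁻¹ = adj(I−A) / det(I−A) ≈
  [   1.5432     0.7668     0.8478]
  [   0.3048     1.3860     0.4144]
  [   0.2143     0.6621     1.2289]
First solve x = (I − A)⁻¹ d = adj(I−A)·d / det(I−A); in particular x_3 = (0.1125·80 + 0.3475·65 + 0.6450·140) / 0.524875 = 121.8875 / 0.524875 ≈ 232.222.
Intermediate flow from 2 to 3: z_23 = a_23 · x_3 = 0.20 × 121.8875 / 0.524875 = 24.3775 / 0.524875 ≈ 46.4.

z_23 = 46.4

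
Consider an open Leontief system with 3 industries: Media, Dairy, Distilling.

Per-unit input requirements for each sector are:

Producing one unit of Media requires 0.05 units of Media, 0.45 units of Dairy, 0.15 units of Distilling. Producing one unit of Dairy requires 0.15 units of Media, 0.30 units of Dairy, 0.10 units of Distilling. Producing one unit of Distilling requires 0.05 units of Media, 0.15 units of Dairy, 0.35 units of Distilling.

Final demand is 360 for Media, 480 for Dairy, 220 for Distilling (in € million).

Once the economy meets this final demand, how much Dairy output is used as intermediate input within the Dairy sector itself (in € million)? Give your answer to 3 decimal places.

I − A =
  [   0.95    -0.15    -0.05]
  [  -0.45     0.70    -0.15]
  [  -0.15    -0.10     0.65]
Cofactors of I−A, C_ij = (−1)^(i+j)·(minor ij) (rows/columns in the sector order above):
  C_11 = (0.70)(0.65) − (-0.15)(-0.10) = 0.4400
  C_12 = −[(-0.45)(0.65) − (-0.15)(-0.15)] = 0.3150
  C_13 = (-0.45)(-0.10) − (0.70)(-0.15) = 0.1500
  C_21 = −[(-0.15)(0.65) − (-0.05)(-0.10)] = 0.1025
  C_22 = (0.95)(0.65) − (-0.05)(-0.15) = 0.6100
  C_23 = −[(0.95)(-0.10) − (-0.15)(-0.15)] = 0.1175
  C_31 = (-0.15)(-0.15) − (-0.05)(0.70) = 0.0575
  C_32 = −[(0.95)(-0.15) − (-0.05)(-0.45)] = 0.1650
  C_33 = (0.95)(0.70) − (-0.15)(-0.45) = 0.5975
det(I−A) = Σ_j (I−A)_1j·C_1j = (0.95)(0.4400) + (-0.15)(0.3150) + (-0.05)(0.1500) = 0.36325
adj(I−A) = Cᵀ =
  [ 0.4400   0.1025   0.0575]
  [ 0.3150   0.6100   0.1650]
  [ 0.1500   0.1175   0.5975]
(I − A)⁻¹ = adj(I−A) / det(I−A) ≈
  [   1.2113     0.2822     0.1583]
  [   0.8672     1.6793     0.4542]
  [   0.4129     0.3235     1.6449]
First solve x = (I − A)⁻¹ d = adj(I−A)·d / det(I−A); in particular x_2 = (0.3150·360 + 0.6100·480 + 0.1650·220) / 0.36325 = 442.50 / 0.36325 ≈ 1218.16930.
Intermediate flow from 2 to 2: z_22 = a_22 · x_2 = 0.30 × 442.50 / 0.36325 = 132.75 / 0.36325 ≈ 365.451.

z_22 = 365.451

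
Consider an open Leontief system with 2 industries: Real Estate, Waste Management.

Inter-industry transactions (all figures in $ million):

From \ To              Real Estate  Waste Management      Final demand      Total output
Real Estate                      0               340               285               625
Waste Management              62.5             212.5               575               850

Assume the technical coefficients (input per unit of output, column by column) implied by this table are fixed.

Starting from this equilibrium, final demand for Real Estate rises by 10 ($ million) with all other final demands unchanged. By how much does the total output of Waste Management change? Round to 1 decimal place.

Technical coefficients a_ij = z_ij / X_j:
  a_RR = 0/625 = 0.00, a_WR = 62.5/625 = 0.10
  a_RW = 340/850 = 0.40, a_WW = 212.5/850 = 0.25
I − A =
  [   1.00    -0.40]
  [  -0.10     0.75]
det(I−A) = (1.00)(0.75) − (-0.40)(-0.10) = 0.7100
adj(I−A) = [[0.75, 0.40], [0.10, 1.00]]
(I − A)⁻¹ = adj(I−A) / det(I−A) ≈
  [   1.0563     0.5634]
  [   0.1408     1.4085]
Δx = (I − A)⁻¹ Δd with Δd having +10 in the Real Estate component and 0 elsewhere.
So Δx_W = L_WR · (+10), where L_WR = adj(I−A)_WR / det(I−A) = 0.10 / 0.7100.
Δx_W = 0.10 × (+10) / 0.7100 = 1.00 / 0.7100 ≈ 1.4.

Δx_W = 1.4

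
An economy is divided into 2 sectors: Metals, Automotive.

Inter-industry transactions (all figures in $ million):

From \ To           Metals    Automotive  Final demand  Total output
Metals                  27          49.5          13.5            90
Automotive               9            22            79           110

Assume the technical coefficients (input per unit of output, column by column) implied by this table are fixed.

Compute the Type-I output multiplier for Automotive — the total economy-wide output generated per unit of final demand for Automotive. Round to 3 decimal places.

m_2 = 2.233

Technical coefficients a_ij = z_ij / X_j:
  a_11 = 27/90 = 0.30, a_21 = 9/90 = 0.10
  a_12 = 49.5/110 = 0.45, a_22 = 22/110 = 0.20
I − A =
  [   0.70    -0.45]
  [  -0.10     0.80]
det(I−A) = (0.70)(0.80) − (-0.45)(-0.10) = 0.5150
adj(I−A) = [[0.80, 0.45], [0.10, 0.70]]
(I − A)⁻¹ = adj(I−A) / det(I−A) ≈
  [   1.5534     0.8738]
  [   0.1942     1.3592]
The output multiplier for sector j is the column-j sum of the Leontief inverse (I − A)⁻¹ = adj(I−A) / det(I−A).
Column 2 of adj(I−A): (0.45, 0.70); det(I−A) = 0.5150.
m_2 = (0.45 + 0.70) / 0.5150 = 1.15 / 0.5150 ≈ 2.233.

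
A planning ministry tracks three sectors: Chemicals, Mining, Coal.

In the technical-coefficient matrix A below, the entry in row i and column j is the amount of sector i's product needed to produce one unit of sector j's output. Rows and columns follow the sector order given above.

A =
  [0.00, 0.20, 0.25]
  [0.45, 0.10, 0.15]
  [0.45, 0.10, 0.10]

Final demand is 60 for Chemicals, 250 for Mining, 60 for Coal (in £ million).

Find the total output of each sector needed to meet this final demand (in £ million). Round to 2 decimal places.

x_1 = 194.30, x_2 = 409.82, x_3 = 209.35

I − A =
  [   1.00    -0.20    -0.25]
  [  -0.45     0.90    -0.15]
  [  -0.45    -0.10     0.90]
Cofactors of I−A, C_ij = (−1)^(i+j)·(minor ij) (rows/columns in the sector order above):
  C_11 = (0.90)(0.90) − (-0.15)(-0.10) = 0.7950
  C_12 = −[(-0.45)(0.90) − (-0.15)(-0.45)] = 0.4725
  C_13 = (-0.45)(-0.10) − (0.90)(-0.45) = 0.4500
  C_21 = −[(-0.20)(0.90) − (-0.25)(-0.10)] = 0.2050
  C_22 = (1.00)(0.90) − (-0.25)(-0.45) = 0.7875
  C_23 = −[(1.00)(-0.10) − (-0.20)(-0.45)] = 0.1900
  C_31 = (-0.20)(-0.15) − (-0.25)(0.90) = 0.2550
  C_32 = −[(1.00)(-0.15) − (-0.25)(-0.45)] = 0.2625
  C_33 = (1.00)(0.90) − (-0.20)(-0.45) = 0.8100
det(I−A) = Σ_j (I−A)_1j·C_1j = (1.00)(0.7950) + (-0.20)(0.4725) + (-0.25)(0.4500) = 0.5880
adj(I−A) = Cᵀ =
  [ 0.7950   0.2050   0.2550]
  [ 0.4725   0.7875   0.2625]
  [ 0.4500   0.1900   0.8100]
(I − A)⁻¹ = adj(I−A) / det(I−A) ≈
  [   1.3520     0.3486     0.4337]
  [   0.8036     1.3393     0.4464]
  [   0.7653     0.3231     1.3776]
x = (I − A)⁻¹ d = adj(I−A)·d / det(I−A), with det(I−A) = 0.5880:
  x_1 = (0.7950·60 + 0.2050·250 + 0.2550·60) / 0.5880 = 114.25 / 0.5880 ≈ 194.30
  x_2 = (0.4725·60 + 0.7875·250 + 0.2625·60) / 0.5880 = 240.975 / 0.5880 ≈ 409.82
  x_3 = (0.4500·60 + 0.1900·250 + 0.8100·60) / 0.5880 = 123.10 / 0.5880 ≈ 209.35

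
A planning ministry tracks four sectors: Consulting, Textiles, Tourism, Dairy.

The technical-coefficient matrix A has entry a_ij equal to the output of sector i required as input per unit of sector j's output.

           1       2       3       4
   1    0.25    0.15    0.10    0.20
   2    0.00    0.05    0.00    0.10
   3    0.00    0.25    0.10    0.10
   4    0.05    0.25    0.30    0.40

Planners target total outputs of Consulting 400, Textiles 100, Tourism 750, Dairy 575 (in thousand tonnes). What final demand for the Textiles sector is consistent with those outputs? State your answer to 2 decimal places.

I − A =
  [   0.75    -0.15    -0.10    -0.20]
  [   0.00     0.95     0.00    -0.10]
  [   0.00    -0.25     0.90    -0.10]
  [  -0.05    -0.25    -0.30     0.60]
d = (I − A) x:
  d_1 = (+0.75)·400 + (-0.15)·100 + (-0.10)·750 + (-0.20)·575 = 95.00
  d_2 = (+0.00)·400 + (+0.95)·100 + (+0.00)·750 + (-0.10)·575 = 37.50
  d_3 = (+0.00)·400 + (-0.25)·100 + (+0.90)·750 + (-0.10)·575 = 592.50
  d_4 = (-0.05)·400 + (-0.25)·100 + (-0.30)·750 + (+0.60)·575 = 75.00

d_2 = 37.50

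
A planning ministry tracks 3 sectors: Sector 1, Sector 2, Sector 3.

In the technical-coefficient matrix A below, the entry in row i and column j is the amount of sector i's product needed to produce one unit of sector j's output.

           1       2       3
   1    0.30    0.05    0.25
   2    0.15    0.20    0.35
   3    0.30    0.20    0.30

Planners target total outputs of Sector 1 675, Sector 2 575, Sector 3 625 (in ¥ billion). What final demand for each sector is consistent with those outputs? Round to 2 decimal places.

I − A =
  [   0.70    -0.05    -0.25]
  [  -0.15     0.80    -0.35]
  [  -0.30    -0.20     0.70]
d = (I − A) x:
  d_1 = (+0.70)·675 + (-0.05)·575 + (-0.25)·625 = 287.50
  d_2 = (-0.15)·675 + (+0.80)·575 + (-0.35)·625 = 140.00
  d_3 = (-0.30)·675 + (-0.20)·575 + (+0.70)·625 = 120.00

d_1 = 287.50, d_2 = 140.00, d_3 = 120.00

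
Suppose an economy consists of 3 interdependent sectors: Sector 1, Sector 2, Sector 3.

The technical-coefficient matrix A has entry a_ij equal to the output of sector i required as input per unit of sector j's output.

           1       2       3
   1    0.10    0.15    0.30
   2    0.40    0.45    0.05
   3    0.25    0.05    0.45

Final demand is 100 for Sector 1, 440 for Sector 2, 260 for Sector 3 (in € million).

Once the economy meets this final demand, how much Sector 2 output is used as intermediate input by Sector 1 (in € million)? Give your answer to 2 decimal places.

I − A =
  [   0.90    -0.15    -0.30]
  [  -0.40     0.55    -0.05]
  [  -0.25    -0.05     0.55]
Cofactors of I−A, C_ij = (−1)^(i+j)·(minor ij) (rows/columns in the sector order above):
  C_11 = (0.55)(0.55) − (-0.05)(-0.05) = 0.3000
  C_12 = −[(-0.40)(0.55) − (-0.05)(-0.25)] = 0.2325
  C_13 = (-0.40)(-0.05) − (0.55)(-0.25) = 0.1575
  C_21 = −[(-0.15)(0.55) − (-0.30)(-0.05)] = 0.0975
  C_22 = (0.90)(0.55) − (-0.30)(-0.25) = 0.4200
  C_23 = −[(0.90)(-0.05) − (-0.15)(-0.25)] = 0.0825
  C_31 = (-0.15)(-0.05) − (-0.30)(0.55) = 0.1725
  C_32 = −[(0.90)(-0.05) − (-0.30)(-0.40)] = 0.1650
  C_33 = (0.90)(0.55) − (-0.15)(-0.40) = 0.4350
det(I−A) = Σ_j (I−A)_1j·C_1j = (0.90)(0.3000) + (-0.15)(0.2325) + (-0.30)(0.1575) = 0.187875
adj(I−A) = Cᵀ =
  [ 0.3000   0.0975   0.1725]
  [ 0.2325   0.4200   0.1650]
  [ 0.1575   0.0825   0.4350]
(I − A)⁻¹ = adj(I−A) / det(I−A) ≈
  [   1.5968     0.5190     0.9182]
  [   1.2375     2.2355     0.8782]
  [   0.8383     0.4391     2.3154]
First solve x = (I − A)⁻¹ d = adj(I−A)·d / det(I−A); in particular x_1 = (0.3000·100 + 0.0975·440 + 0.1725·260) / 0.187875 = 117.75 / 0.187875 ≈ 626.7465.
Intermediate flow from 2 to 1: z_21 = a_21 · x_1 = 0.40 × 117.75 / 0.187875 = 47.10 / 0.187875 ≈ 250.70.

z_21 = 250.70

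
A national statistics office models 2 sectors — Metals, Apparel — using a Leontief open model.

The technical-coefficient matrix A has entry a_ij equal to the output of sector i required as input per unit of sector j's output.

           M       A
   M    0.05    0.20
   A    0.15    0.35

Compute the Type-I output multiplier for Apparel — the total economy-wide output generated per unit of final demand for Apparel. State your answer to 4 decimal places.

m_A = 1.9574

I − A =
  [   0.95    -0.20]
  [  -0.15     0.65]
det(I−A) = (0.95)(0.65) − (-0.20)(-0.15) = 0.5875
adj(I−A) = [[0.65, 0.20], [0.15, 0.95]]
(I − A)⁻¹ = adj(I−A) / det(I−A) ≈
  [   1.10638     0.34043]
  [   0.25532     1.61702]
The output multiplier for sector j is the column-j sum of the Leontief inverse (I − A)⁻¹ = adj(I−A) / det(I−A).
Column A of adj(I−A): (0.20, 0.95); det(I−A) = 0.5875.
m_A = (0.20 + 0.95) / 0.5875 = 1.15 / 0.5875 ≈ 1.9574.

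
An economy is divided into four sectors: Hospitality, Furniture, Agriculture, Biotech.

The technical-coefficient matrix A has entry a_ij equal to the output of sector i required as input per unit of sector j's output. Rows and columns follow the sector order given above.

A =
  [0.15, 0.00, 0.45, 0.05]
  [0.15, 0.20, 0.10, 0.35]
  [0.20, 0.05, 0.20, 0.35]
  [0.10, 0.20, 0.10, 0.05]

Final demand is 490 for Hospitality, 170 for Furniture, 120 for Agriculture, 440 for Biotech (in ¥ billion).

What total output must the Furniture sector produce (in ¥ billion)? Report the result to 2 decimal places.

I − A =
  [   0.85     0.00    -0.45    -0.05]
  [  -0.15     0.80    -0.10    -0.35]
  [  -0.20    -0.05     0.80    -0.35]
  [  -0.10    -0.20    -0.10     0.95]
Compute the cofactors C_ij = (−1)^(i+j)·(3×3 minor ij) of I−A; the adjugate is their transpose:
adj(I−A) = Cᵀ =
  [ 0.510500   0.061125   0.315500   0.165625]
  [ 0.166250   0.510000   0.190625   0.266875]
  [ 0.185375   0.101625   0.581000   0.261250]
  [ 0.108250   0.124500   0.134500   0.464375]
det(I−A) = Σ_j (I−A)_1j·C_1j = (0.85)(0.510500) + (0.00)(0.166250) + (-0.45)(0.185375) + (-0.05)(0.108250) = 0.34509375
(I − A)⁻¹ = adj(I−A) / det(I−A) ≈
  [   1.4793     0.1771     0.9142     0.4799]
  [   0.4818     1.4779     0.5524     0.7733]
  [   0.5372     0.2945     1.6836     0.7570]
  [   0.3137     0.3608     0.3897     1.3456]
x = (I − A)⁻¹ d = adj(I−A)·d / det(I−A), with det(I−A) = 0.34509375:
  x_H = (0.510500·490 + 0.061125·170 + 0.315500·120 + 0.165625·440) / 0.34509375 = 371.27125 / 0.34509375 ≈ 1075.86
  x_F = (0.166250·490 + 0.510000·170 + 0.190625·120 + 0.266875·440) / 0.34509375 = 308.4625 / 0.34509375 ≈ 893.85
  x_A = (0.185375·490 + 0.101625·170 + 0.581000·120 + 0.261250·440) / 0.34509375 = 292.78 / 0.34509375 ≈ 848.41
  x_B = (0.108250·490 + 0.124500·170 + 0.134500·120 + 0.464375·440) / 0.34509375 = 294.6725 / 0.34509375 ≈ 853.89

x_F = 893.85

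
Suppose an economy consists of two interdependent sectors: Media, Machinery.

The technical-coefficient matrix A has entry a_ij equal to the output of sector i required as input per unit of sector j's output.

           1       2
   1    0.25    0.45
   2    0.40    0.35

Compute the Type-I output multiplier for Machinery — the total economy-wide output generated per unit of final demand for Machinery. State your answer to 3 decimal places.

I − A =
  [   0.75    -0.45]
  [  -0.40     0.65]
det(I−A) = (0.75)(0.65) − (-0.45)(-0.40) = 0.3075
adj(I−A) = [[0.65, 0.45], [0.40, 0.75]]
(I − A)⁻¹ = adj(I−A) / det(I−A) ≈
  [   2.1138     1.4634]
  [   1.3008     2.4390]
The output multiplier for sector j is the column-j sum of the Leontief inverse (I − A)⁻¹ = adj(I−A) / det(I−A).
Column 2 of adj(I−A): (0.45, 0.75); det(I−A) = 0.3075.
m_2 = (0.45 + 0.75) / 0.3075 = 1.20 / 0.3075 ≈ 3.902.

m_2 = 3.902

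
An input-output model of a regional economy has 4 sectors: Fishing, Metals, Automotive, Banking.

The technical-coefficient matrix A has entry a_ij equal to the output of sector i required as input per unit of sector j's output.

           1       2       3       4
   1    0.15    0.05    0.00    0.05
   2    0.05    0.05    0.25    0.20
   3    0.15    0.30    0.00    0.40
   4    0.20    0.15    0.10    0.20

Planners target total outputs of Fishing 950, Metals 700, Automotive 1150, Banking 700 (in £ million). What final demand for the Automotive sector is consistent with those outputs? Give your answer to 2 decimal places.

d_3 = 517.50

I − A =
  [   0.85    -0.05     0.00    -0.05]
  [  -0.05     0.95    -0.25    -0.20]
  [  -0.15    -0.30     1.00    -0.40]
  [  -0.20    -0.15    -0.10     0.80]
d = (I − A) x:
  d_1 = (+0.85)·950 + (-0.05)·700 + (+0.00)·1150 + (-0.05)·700 = 737.50
  d_2 = (-0.05)·950 + (+0.95)·700 + (-0.25)·1150 + (-0.20)·700 = 190.00
  d_3 = (-0.15)·950 + (-0.30)·700 + (+1.00)·1150 + (-0.40)·700 = 517.50
  d_4 = (-0.20)·950 + (-0.15)·700 + (-0.10)·1150 + (+0.80)·700 = 150.00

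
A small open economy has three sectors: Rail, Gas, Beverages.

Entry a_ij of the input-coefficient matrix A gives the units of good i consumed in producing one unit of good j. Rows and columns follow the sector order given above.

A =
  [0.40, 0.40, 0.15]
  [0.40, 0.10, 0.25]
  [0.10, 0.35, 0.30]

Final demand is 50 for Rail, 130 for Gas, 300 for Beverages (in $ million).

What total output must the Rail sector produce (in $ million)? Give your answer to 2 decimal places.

x_R = 833.43

I − A =
  [   0.60    -0.40    -0.15]
  [  -0.40     0.90    -0.25]
  [  -0.10    -0.35     0.70]
Cofactors of I−A, C_ij = (−1)^(i+j)·(minor ij) (rows/columns in the sector order above):
  C_11 = (0.90)(0.70) − (-0.25)(-0.35) = 0.5425
  C_12 = −[(-0.40)(0.70) − (-0.25)(-0.10)] = 0.3050
  C_13 = (-0.40)(-0.35) − (0.90)(-0.10) = 0.2300
  C_21 = −[(-0.40)(0.70) − (-0.15)(-0.35)] = 0.3325
  C_22 = (0.60)(0.70) − (-0.15)(-0.10) = 0.4050
  C_23 = −[(0.60)(-0.35) − (-0.40)(-0.10)] = 0.2500
  C_31 = (-0.40)(-0.25) − (-0.15)(0.90) = 0.2350
  C_32 = −[(0.60)(-0.25) − (-0.15)(-0.40)] = 0.2100
  C_33 = (0.60)(0.90) − (-0.40)(-0.40) = 0.3800
det(I−A) = Σ_j (I−A)_1j·C_1j = (0.60)(0.5425) + (-0.40)(0.3050) + (-0.15)(0.2300) = 0.1690
adj(I−A) = Cᵀ =
  [ 0.5425   0.3325   0.2350]
  [ 0.3050   0.4050   0.2100]
  [ 0.2300   0.2500   0.3800]
(I − A)⁻¹ = adj(I−A) / det(I−A) ≈
  [   3.2101     1.9675     1.3905]
  [   1.8047     2.3964     1.2426]
  [   1.3609     1.4793     2.2485]
x = (I − A)⁻¹ d = adj(I−A)·d / det(I−A), with det(I−A) = 0.1690:
  x_R = (0.5425·50 + 0.3325·130 + 0.2350·300) / 0.1690 = 140.85 / 0.1690 ≈ 833.43
  x_G = (0.3050·50 + 0.4050·130 + 0.2100·300) / 0.1690 = 130.90 / 0.1690 ≈ 774.56
  x_B = (0.2300·50 + 0.2500·130 + 0.3800·300) / 0.1690 = 158.00 / 0.1690 ≈ 934.91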